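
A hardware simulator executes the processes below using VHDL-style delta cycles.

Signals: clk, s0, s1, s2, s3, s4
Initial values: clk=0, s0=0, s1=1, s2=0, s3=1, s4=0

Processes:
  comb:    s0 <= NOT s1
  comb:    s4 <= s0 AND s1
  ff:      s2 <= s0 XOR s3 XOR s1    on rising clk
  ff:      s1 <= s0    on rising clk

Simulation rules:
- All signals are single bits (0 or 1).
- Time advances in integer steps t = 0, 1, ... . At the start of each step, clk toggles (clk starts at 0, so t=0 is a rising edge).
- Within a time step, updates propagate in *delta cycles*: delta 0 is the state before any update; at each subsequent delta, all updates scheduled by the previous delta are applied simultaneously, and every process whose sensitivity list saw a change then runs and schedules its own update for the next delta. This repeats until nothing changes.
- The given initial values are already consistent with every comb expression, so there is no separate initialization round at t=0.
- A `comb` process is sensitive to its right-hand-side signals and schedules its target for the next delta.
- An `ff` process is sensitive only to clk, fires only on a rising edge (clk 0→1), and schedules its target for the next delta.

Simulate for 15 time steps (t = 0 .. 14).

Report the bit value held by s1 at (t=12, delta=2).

0

t=0 Δ0: s2=0 clk=0 s1=1 s0=0 s3=1 s4=0
  Δ1: clk:0→1
  Δ2: s1:1→0
  Δ3: s0:0→1
  (3Δ to stable)
t=1 Δ0: s2=0 clk=1 s1=0 s0=1 s3=1 s4=0
  Δ1: clk:1→0
  (1Δ to stable)
t=2 Δ0: s2=0 clk=0 s1=0 s0=1 s3=1 s4=0
  Δ1: clk:0→1
  Δ2: s1:0→1
  Δ3: s0:1→0, s4:0→1
  Δ4: s4:1→0
  (4Δ to stable)
t=3 Δ0: s2=0 clk=1 s1=1 s0=0 s3=1 s4=0
  Δ1: clk:1→0
  (1Δ to stable)
t=4 Δ0: s2=0 clk=0 s1=1 s0=0 s3=1 s4=0
  Δ1: clk:0→1
  Δ2: s1:1→0
  Δ3: s0:0→1
  (3Δ to stable)
t=5 Δ0: s2=0 clk=1 s1=0 s0=1 s3=1 s4=0
  Δ1: clk:1→0
  (1Δ to stable)
t=6 Δ0: s2=0 clk=0 s1=0 s0=1 s3=1 s4=0
  Δ1: clk:0→1
  Δ2: s1:0→1
  Δ3: s0:1→0, s4:0→1
  Δ4: s4:1→0
  (4Δ to stable)
t=7 Δ0: s2=0 clk=1 s1=1 s0=0 s3=1 s4=0
  Δ1: clk:1→0
  (1Δ to stable)
t=8 Δ0: s2=0 clk=0 s1=1 s0=0 s3=1 s4=0
  Δ1: clk:0→1
  Δ2: s1:1→0
  Δ3: s0:0→1
  (3Δ to stable)
t=9 Δ0: s2=0 clk=1 s1=0 s0=1 s3=1 s4=0
  Δ1: clk:1→0
  (1Δ to stable)
t=10 Δ0: s2=0 clk=0 s1=0 s0=1 s3=1 s4=0
  Δ1: clk:0→1
  Δ2: s1:0→1
  Δ3: s0:1→0, s4:0→1
  Δ4: s4:1→0
  (4Δ to stable)
t=11 Δ0: s2=0 clk=1 s1=1 s0=0 s3=1 s4=0
  Δ1: clk:1→0
  (1Δ to stable)
t=12 Δ0: s2=0 clk=0 s1=1 s0=0 s3=1 s4=0
  Δ1: clk:0→1
  Δ2: s1:1→0
  Δ3: s0:0→1
  (3Δ to stable)
t=13 Δ0: s2=0 clk=1 s1=0 s0=1 s3=1 s4=0
  Δ1: clk:1→0
  (1Δ to stable)
t=14 Δ0: s2=0 clk=0 s1=0 s0=1 s3=1 s4=0
  Δ1: clk:0→1
  Δ2: s1:0→1
  Δ3: s0:1→0, s4:0→1
  Δ4: s4:1→0
  (4Δ to stable)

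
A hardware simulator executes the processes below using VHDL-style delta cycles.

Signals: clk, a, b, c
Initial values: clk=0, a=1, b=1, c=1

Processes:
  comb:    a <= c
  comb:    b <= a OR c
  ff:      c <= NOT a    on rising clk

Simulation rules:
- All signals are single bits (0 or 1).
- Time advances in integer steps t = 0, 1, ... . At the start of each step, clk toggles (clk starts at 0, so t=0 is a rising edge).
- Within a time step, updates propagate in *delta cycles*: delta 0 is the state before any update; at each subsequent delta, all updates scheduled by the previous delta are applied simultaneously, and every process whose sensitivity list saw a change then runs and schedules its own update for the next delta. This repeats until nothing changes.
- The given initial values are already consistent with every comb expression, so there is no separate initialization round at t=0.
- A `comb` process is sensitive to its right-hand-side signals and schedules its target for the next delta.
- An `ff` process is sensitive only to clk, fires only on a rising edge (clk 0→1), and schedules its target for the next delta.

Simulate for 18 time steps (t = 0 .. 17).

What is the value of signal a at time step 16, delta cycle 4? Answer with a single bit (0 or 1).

0

t0.Δ0 clk=0 b=1 c=1 a=1
t0.Δ1 clk=1 b=1 c=1 a=1
t0.Δ2 clk=1 b=1 c=0 a=1
t0.Δ3 clk=1 b=1 c=0 a=0
t0.Δ4 clk=1 b=0 c=0 a=0
t1.Δ0 clk=1 b=0 c=0 a=0
t1.Δ1 clk=0 b=0 c=0 a=0
t2.Δ0 clk=0 b=0 c=0 a=0
t2.Δ1 clk=1 b=0 c=0 a=0
t2.Δ2 clk=1 b=0 c=1 a=0
t2.Δ3 clk=1 b=1 c=1 a=1
t3.Δ0 clk=1 b=1 c=1 a=1
t3.Δ1 clk=0 b=1 c=1 a=1
t4.Δ0 clk=0 b=1 c=1 a=1
t4.Δ1 clk=1 b=1 c=1 a=1
t4.Δ2 clk=1 b=1 c=0 a=1
t4.Δ3 clk=1 b=1 c=0 a=0
t4.Δ4 clk=1 b=0 c=0 a=0
t5.Δ0 clk=1 b=0 c=0 a=0
t5.Δ1 clk=0 b=0 c=0 a=0
t6.Δ0 clk=0 b=0 c=0 a=0
t6.Δ1 clk=1 b=0 c=0 a=0
t6.Δ2 clk=1 b=0 c=1 a=0
t6.Δ3 clk=1 b=1 c=1 a=1
t7.Δ0 clk=1 b=1 c=1 a=1
t7.Δ1 clk=0 b=1 c=1 a=1
t8.Δ0 clk=0 b=1 c=1 a=1
t8.Δ1 clk=1 b=1 c=1 a=1
t8.Δ2 clk=1 b=1 c=0 a=1
t8.Δ3 clk=1 b=1 c=0 a=0
t8.Δ4 clk=1 b=0 c=0 a=0
t9.Δ0 clk=1 b=0 c=0 a=0
t9.Δ1 clk=0 b=0 c=0 a=0
t10.Δ0 clk=0 b=0 c=0 a=0
t10.Δ1 clk=1 b=0 c=0 a=0
t10.Δ2 clk=1 b=0 c=1 a=0
t10.Δ3 clk=1 b=1 c=1 a=1
t11.Δ0 clk=1 b=1 c=1 a=1
t11.Δ1 clk=0 b=1 c=1 a=1
t12.Δ0 clk=0 b=1 c=1 a=1
t12.Δ1 clk=1 b=1 c=1 a=1
t12.Δ2 clk=1 b=1 c=0 a=1
t12.Δ3 clk=1 b=1 c=0 a=0
t12.Δ4 clk=1 b=0 c=0 a=0
t13.Δ0 clk=1 b=0 c=0 a=0
t13.Δ1 clk=0 b=0 c=0 a=0
t14.Δ0 clk=0 b=0 c=0 a=0
t14.Δ1 clk=1 b=0 c=0 a=0
t14.Δ2 clk=1 b=0 c=1 a=0
t14.Δ3 clk=1 b=1 c=1 a=1
t15.Δ0 clk=1 b=1 c=1 a=1
t15.Δ1 clk=0 b=1 c=1 a=1
t16.Δ0 clk=0 b=1 c=1 a=1
t16.Δ1 clk=1 b=1 c=1 a=1
t16.Δ2 clk=1 b=1 c=0 a=1
t16.Δ3 clk=1 b=1 c=0 a=0
t16.Δ4 clk=1 b=0 c=0 a=0
t17.Δ0 clk=1 b=0 c=0 a=0
t17.Δ1 clk=0 b=0 c=0 a=0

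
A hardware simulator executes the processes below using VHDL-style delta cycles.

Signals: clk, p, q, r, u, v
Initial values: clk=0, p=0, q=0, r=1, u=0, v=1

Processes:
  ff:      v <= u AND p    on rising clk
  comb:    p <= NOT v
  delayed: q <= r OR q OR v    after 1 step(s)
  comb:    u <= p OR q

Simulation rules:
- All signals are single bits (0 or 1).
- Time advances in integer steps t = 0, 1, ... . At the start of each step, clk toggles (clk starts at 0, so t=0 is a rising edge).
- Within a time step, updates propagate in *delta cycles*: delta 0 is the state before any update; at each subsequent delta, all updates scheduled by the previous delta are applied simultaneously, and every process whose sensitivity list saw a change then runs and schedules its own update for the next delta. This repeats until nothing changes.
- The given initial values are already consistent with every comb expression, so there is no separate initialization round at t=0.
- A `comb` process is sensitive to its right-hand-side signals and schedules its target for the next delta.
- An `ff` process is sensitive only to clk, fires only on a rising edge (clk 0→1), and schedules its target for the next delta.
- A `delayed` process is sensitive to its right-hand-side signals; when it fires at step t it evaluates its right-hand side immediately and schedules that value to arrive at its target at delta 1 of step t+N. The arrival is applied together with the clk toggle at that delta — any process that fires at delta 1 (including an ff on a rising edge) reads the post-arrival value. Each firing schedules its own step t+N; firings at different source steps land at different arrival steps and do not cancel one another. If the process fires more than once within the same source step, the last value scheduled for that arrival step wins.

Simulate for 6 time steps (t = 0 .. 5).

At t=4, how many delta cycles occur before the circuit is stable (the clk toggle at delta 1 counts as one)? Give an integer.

t=0 Δ0: r=1 clk=0 q=0 v=1 p=0 u=0
  Δ1: clk:0→1
  Δ2: v:1→0
  Δ3: p:0→1
  Δ4: u:0→1
  (4Δ to stable)
t=1 Δ0: r=1 clk=1 q=0 v=0 p=1 u=1
  Δ1: clk:1→0, q:0→1
  (1Δ to stable)
t=2 Δ0: r=1 clk=0 q=1 v=0 p=1 u=1
  Δ1: clk:0→1
  Δ2: v:0→1
  Δ3: p:1→0
  (3Δ to stable)
t=3 Δ0: r=1 clk=1 q=1 v=1 p=0 u=1
  Δ1: clk:1→0
  (1Δ to stable)
t=4 Δ0: r=1 clk=0 q=1 v=1 p=0 u=1
  Δ1: clk:0→1
  Δ2: v:1→0
  Δ3: p:0→1
  (3Δ to stable)
t=5 Δ0: r=1 clk=1 q=1 v=0 p=1 u=1
  Δ1: clk:1→0
  (1Δ to stable)

3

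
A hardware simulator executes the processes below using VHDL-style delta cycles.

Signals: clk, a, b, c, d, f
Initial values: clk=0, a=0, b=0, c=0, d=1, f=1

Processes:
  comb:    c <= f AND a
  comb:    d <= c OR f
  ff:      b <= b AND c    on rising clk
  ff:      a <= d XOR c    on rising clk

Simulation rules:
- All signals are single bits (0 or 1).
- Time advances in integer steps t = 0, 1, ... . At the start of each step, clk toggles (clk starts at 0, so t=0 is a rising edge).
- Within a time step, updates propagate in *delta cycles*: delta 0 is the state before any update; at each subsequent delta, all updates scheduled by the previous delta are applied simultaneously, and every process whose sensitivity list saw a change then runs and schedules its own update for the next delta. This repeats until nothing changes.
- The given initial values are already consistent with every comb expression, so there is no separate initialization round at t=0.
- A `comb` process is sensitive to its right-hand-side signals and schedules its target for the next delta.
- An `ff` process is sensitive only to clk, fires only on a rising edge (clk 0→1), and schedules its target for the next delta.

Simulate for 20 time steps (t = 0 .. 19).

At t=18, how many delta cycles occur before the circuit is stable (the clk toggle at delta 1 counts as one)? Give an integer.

3

t0.Δ0 clk=0 b=0 a=0 f=1 c=0 d=1
t0.Δ1 clk=1 b=0 a=0 f=1 c=0 d=1
t0.Δ2 clk=1 b=0 a=1 f=1 c=0 d=1
t0.Δ3 clk=1 b=0 a=1 f=1 c=1 d=1
t1.Δ0 clk=1 b=0 a=1 f=1 c=1 d=1
t1.Δ1 clk=0 b=0 a=1 f=1 c=1 d=1
t2.Δ0 clk=0 b=0 a=1 f=1 c=1 d=1
t2.Δ1 clk=1 b=0 a=1 f=1 c=1 d=1
t2.Δ2 clk=1 b=0 a=0 f=1 c=1 d=1
t2.Δ3 clk=1 b=0 a=0 f=1 c=0 d=1
t3.Δ0 clk=1 b=0 a=0 f=1 c=0 d=1
t3.Δ1 clk=0 b=0 a=0 f=1 c=0 d=1
t4.Δ0 clk=0 b=0 a=0 f=1 c=0 d=1
t4.Δ1 clk=1 b=0 a=0 f=1 c=0 d=1
t4.Δ2 clk=1 b=0 a=1 f=1 c=0 d=1
t4.Δ3 clk=1 b=0 a=1 f=1 c=1 d=1
t5.Δ0 clk=1 b=0 a=1 f=1 c=1 d=1
t5.Δ1 clk=0 b=0 a=1 f=1 c=1 d=1
t6.Δ0 clk=0 b=0 a=1 f=1 c=1 d=1
t6.Δ1 clk=1 b=0 a=1 f=1 c=1 d=1
t6.Δ2 clk=1 b=0 a=0 f=1 c=1 d=1
t6.Δ3 clk=1 b=0 a=0 f=1 c=0 d=1
t7.Δ0 clk=1 b=0 a=0 f=1 c=0 d=1
t7.Δ1 clk=0 b=0 a=0 f=1 c=0 d=1
t8.Δ0 clk=0 b=0 a=0 f=1 c=0 d=1
t8.Δ1 clk=1 b=0 a=0 f=1 c=0 d=1
t8.Δ2 clk=1 b=0 a=1 f=1 c=0 d=1
t8.Δ3 clk=1 b=0 a=1 f=1 c=1 d=1
t9.Δ0 clk=1 b=0 a=1 f=1 c=1 d=1
t9.Δ1 clk=0 b=0 a=1 f=1 c=1 d=1
t10.Δ0 clk=0 b=0 a=1 f=1 c=1 d=1
t10.Δ1 clk=1 b=0 a=1 f=1 c=1 d=1
t10.Δ2 clk=1 b=0 a=0 f=1 c=1 d=1
t10.Δ3 clk=1 b=0 a=0 f=1 c=0 d=1
t11.Δ0 clk=1 b=0 a=0 f=1 c=0 d=1
t11.Δ1 clk=0 b=0 a=0 f=1 c=0 d=1
t12.Δ0 clk=0 b=0 a=0 f=1 c=0 d=1
t12.Δ1 clk=1 b=0 a=0 f=1 c=0 d=1
t12.Δ2 clk=1 b=0 a=1 f=1 c=0 d=1
t12.Δ3 clk=1 b=0 a=1 f=1 c=1 d=1
t13.Δ0 clk=1 b=0 a=1 f=1 c=1 d=1
t13.Δ1 clk=0 b=0 a=1 f=1 c=1 d=1
t14.Δ0 clk=0 b=0 a=1 f=1 c=1 d=1
t14.Δ1 clk=1 b=0 a=1 f=1 c=1 d=1
t14.Δ2 clk=1 b=0 a=0 f=1 c=1 d=1
t14.Δ3 clk=1 b=0 a=0 f=1 c=0 d=1
t15.Δ0 clk=1 b=0 a=0 f=1 c=0 d=1
t15.Δ1 clk=0 b=0 a=0 f=1 c=0 d=1
t16.Δ0 clk=0 b=0 a=0 f=1 c=0 d=1
t16.Δ1 clk=1 b=0 a=0 f=1 c=0 d=1
t16.Δ2 clk=1 b=0 a=1 f=1 c=0 d=1
t16.Δ3 clk=1 b=0 a=1 f=1 c=1 d=1
t17.Δ0 clk=1 b=0 a=1 f=1 c=1 d=1
t17.Δ1 clk=0 b=0 a=1 f=1 c=1 d=1
t18.Δ0 clk=0 b=0 a=1 f=1 c=1 d=1
t18.Δ1 clk=1 b=0 a=1 f=1 c=1 d=1
t18.Δ2 clk=1 b=0 a=0 f=1 c=1 d=1
t18.Δ3 clk=1 b=0 a=0 f=1 c=0 d=1
t19.Δ0 clk=1 b=0 a=0 f=1 c=0 d=1
t19.Δ1 clk=0 b=0 a=0 f=1 c=0 d=1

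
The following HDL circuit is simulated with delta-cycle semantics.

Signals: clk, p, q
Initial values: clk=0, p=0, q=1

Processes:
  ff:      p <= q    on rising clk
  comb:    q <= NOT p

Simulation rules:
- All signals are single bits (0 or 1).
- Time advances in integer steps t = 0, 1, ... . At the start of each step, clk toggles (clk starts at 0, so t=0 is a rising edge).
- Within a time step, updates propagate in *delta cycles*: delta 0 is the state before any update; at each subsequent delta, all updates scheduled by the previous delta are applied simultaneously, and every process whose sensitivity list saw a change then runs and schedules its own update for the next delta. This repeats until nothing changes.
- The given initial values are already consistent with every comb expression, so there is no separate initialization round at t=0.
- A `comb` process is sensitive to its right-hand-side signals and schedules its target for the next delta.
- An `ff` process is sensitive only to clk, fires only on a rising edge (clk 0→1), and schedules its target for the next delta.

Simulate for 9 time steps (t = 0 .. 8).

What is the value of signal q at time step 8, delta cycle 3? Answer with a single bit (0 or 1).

t=0 Δ0: q=1 p=0 clk=0
  Δ1: clk:0→1
  Δ2: p:0→1
  Δ3: q:1→0
  (3Δ to stable)
t=1 Δ0: q=0 p=1 clk=1
  Δ1: clk:1→0
  (1Δ to stable)
t=2 Δ0: q=0 p=1 clk=0
  Δ1: clk:0→1
  Δ2: p:1→0
  Δ3: q:0→1
  (3Δ to stable)
t=3 Δ0: q=1 p=0 clk=1
  Δ1: clk:1→0
  (1Δ to stable)
t=4 Δ0: q=1 p=0 clk=0
  Δ1: clk:0→1
  Δ2: p:0→1
  Δ3: q:1→0
  (3Δ to stable)
t=5 Δ0: q=0 p=1 clk=1
  Δ1: clk:1→0
  (1Δ to stable)
t=6 Δ0: q=0 p=1 clk=0
  Δ1: clk:0→1
  Δ2: p:1→0
  Δ3: q:0→1
  (3Δ to stable)
t=7 Δ0: q=1 p=0 clk=1
  Δ1: clk:1→0
  (1Δ to stable)
t=8 Δ0: q=1 p=0 clk=0
  Δ1: clk:0→1
  Δ2: p:0→1
  Δ3: q:1→0
  (3Δ to stable)

0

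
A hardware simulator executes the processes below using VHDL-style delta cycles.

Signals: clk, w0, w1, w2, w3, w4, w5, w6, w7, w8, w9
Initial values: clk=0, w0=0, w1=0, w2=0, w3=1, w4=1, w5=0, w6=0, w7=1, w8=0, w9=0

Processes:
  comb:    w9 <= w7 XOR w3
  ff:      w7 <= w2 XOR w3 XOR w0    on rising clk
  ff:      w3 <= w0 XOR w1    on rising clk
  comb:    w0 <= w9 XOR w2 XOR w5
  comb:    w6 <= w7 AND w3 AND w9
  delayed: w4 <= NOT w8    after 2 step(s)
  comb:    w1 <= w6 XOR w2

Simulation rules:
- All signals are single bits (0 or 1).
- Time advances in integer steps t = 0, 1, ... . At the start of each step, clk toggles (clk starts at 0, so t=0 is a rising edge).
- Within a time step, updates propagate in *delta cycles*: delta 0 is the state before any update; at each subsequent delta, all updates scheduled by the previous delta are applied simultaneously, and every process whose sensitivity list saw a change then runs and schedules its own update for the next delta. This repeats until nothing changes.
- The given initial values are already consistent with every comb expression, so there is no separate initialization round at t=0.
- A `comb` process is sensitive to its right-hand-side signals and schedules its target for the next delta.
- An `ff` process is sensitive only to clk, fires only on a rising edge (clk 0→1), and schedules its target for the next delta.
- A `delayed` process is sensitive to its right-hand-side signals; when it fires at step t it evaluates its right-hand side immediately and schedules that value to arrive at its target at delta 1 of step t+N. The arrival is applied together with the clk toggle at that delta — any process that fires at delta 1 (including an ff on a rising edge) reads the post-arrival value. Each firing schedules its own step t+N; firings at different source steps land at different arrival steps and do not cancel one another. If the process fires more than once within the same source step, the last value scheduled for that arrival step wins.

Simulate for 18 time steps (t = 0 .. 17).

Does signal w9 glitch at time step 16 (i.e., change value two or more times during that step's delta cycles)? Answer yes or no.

[bits: w7,w6,w3,w9,w4,w8,w0,w1,w2,w5,clk]
t=0: Δ0=10101000000 Δ1=10101000001 Δ2=10001000001 Δ3=10011000001 Δ4=10011010001 | 4Δ
t=1: Δ0=10011010001 Δ1=10011010000 | 1Δ
t=2: Δ0=10011010000 Δ1=10011010001 Δ2=10111010001 Δ3=11101010001 Δ4=10101001001 Δ5=10101000001 | 5Δ
t=3: Δ0=10101000001 Δ1=10101000000 | 1Δ
t=4: Δ0=10101000000 Δ1=10101000001 Δ2=10001000001 Δ3=10011000001 Δ4=10011010001 | 4Δ
t=5: Δ0=10011010001 Δ1=10011010000 | 1Δ
t=6: Δ0=10011010000 Δ1=10011010001 Δ2=10111010001 Δ3=11101010001 Δ4=10101001001 Δ5=10101000001 | 5Δ
t=7: Δ0=10101000001 Δ1=10101000000 | 1Δ
t=8: Δ0=10101000000 Δ1=10101000001 Δ2=10001000001 Δ3=10011000001 Δ4=10011010001 | 4Δ
t=9: Δ0=10011010001 Δ1=10011010000 | 1Δ
t=10: Δ0=10011010000 Δ1=10011010001 Δ2=10111010001 Δ3=11101010001 Δ4=10101001001 Δ5=10101000001 | 5Δ
t=11: Δ0=10101000001 Δ1=10101000000 | 1Δ
t=12: Δ0=10101000000 Δ1=10101000001 Δ2=10001000001 Δ3=10011000001 Δ4=10011010001 | 4Δ
t=13: Δ0=10011010001 Δ1=10011010000 | 1Δ
t=14: Δ0=10011010000 Δ1=10011010001 Δ2=10111010001 Δ3=11101010001 Δ4=10101001001 Δ5=10101000001 | 5Δ
t=15: Δ0=10101000001 Δ1=10101000000 | 1Δ
t=16: Δ0=10101000000 Δ1=10101000001 Δ2=10001000001 Δ3=10011000001 Δ4=10011010001 | 4Δ
t=17: Δ0=10011010001 Δ1=10011010000 | 1Δ

no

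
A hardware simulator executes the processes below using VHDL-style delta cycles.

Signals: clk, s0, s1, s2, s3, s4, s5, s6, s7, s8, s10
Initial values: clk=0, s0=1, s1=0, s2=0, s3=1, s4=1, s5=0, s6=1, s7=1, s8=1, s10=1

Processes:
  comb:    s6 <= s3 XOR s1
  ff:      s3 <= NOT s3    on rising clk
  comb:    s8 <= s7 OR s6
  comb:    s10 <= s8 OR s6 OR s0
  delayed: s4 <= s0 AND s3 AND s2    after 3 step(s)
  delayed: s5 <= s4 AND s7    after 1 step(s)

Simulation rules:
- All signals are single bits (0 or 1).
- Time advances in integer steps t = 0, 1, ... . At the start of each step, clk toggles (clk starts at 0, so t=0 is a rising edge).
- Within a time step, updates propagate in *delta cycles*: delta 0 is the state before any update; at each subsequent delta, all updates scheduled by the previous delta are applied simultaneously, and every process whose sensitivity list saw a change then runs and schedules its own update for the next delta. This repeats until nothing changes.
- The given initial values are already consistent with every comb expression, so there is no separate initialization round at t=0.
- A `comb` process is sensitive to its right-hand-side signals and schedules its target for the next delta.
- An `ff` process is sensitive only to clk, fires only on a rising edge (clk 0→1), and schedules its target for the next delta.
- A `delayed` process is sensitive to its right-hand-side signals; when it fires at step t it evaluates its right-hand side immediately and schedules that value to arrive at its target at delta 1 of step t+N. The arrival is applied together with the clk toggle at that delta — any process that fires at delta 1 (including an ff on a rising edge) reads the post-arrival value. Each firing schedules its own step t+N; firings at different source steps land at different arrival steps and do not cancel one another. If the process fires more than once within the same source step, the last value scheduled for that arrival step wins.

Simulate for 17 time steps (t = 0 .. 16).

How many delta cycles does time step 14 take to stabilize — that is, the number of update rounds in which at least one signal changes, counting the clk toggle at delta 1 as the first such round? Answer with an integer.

3

t=0 Δ0: s7=1 s0=1 s1=0 s5=0 s6=1 s3=1 s8=1 s2=0 s10=1 clk=0 s4=1
  Δ1: clk:0→1
  Δ2: s3:1→0
  Δ3: s6:1→0
  (3Δ to stable)
t=1 Δ0: s7=1 s0=1 s1=0 s5=0 s6=0 s3=0 s8=1 s2=0 s10=1 clk=1 s4=1
  Δ1: clk:1→0
  (1Δ to stable)
t=2 Δ0: s7=1 s0=1 s1=0 s5=0 s6=0 s3=0 s8=1 s2=0 s10=1 clk=0 s4=1
  Δ1: clk:0→1
  Δ2: s3:0→1
  Δ3: s6:0→1
  (3Δ to stable)
t=3 Δ0: s7=1 s0=1 s1=0 s5=0 s6=1 s3=1 s8=1 s2=0 s10=1 clk=1 s4=1
  Δ1: clk:1→0, s4:1→0
  (1Δ to stable)
t=4 Δ0: s7=1 s0=1 s1=0 s5=0 s6=1 s3=1 s8=1 s2=0 s10=1 clk=0 s4=0
  Δ1: clk:0→1
  Δ2: s3:1→0
  Δ3: s6:1→0
  (3Δ to stable)
t=5 Δ0: s7=1 s0=1 s1=0 s5=0 s6=0 s3=0 s8=1 s2=0 s10=1 clk=1 s4=0
  Δ1: clk:1→0
  (1Δ to stable)
t=6 Δ0: s7=1 s0=1 s1=0 s5=0 s6=0 s3=0 s8=1 s2=0 s10=1 clk=0 s4=0
  Δ1: clk:0→1
  Δ2: s3:0→1
  Δ3: s6:0→1
  (3Δ to stable)
t=7 Δ0: s7=1 s0=1 s1=0 s5=0 s6=1 s3=1 s8=1 s2=0 s10=1 clk=1 s4=0
  Δ1: clk:1→0
  (1Δ to stable)
t=8 Δ0: s7=1 s0=1 s1=0 s5=0 s6=1 s3=1 s8=1 s2=0 s10=1 clk=0 s4=0
  Δ1: clk:0→1
  Δ2: s3:1→0
  Δ3: s6:1→0
  (3Δ to stable)
t=9 Δ0: s7=1 s0=1 s1=0 s5=0 s6=0 s3=0 s8=1 s2=0 s10=1 clk=1 s4=0
  Δ1: clk:1→0
  (1Δ to stable)
t=10 Δ0: s7=1 s0=1 s1=0 s5=0 s6=0 s3=0 s8=1 s2=0 s10=1 clk=0 s4=0
  Δ1: clk:0→1
  Δ2: s3:0→1
  Δ3: s6:0→1
  (3Δ to stable)
t=11 Δ0: s7=1 s0=1 s1=0 s5=0 s6=1 s3=1 s8=1 s2=0 s10=1 clk=1 s4=0
  Δ1: clk:1→0
  (1Δ to stable)
t=12 Δ0: s7=1 s0=1 s1=0 s5=0 s6=1 s3=1 s8=1 s2=0 s10=1 clk=0 s4=0
  Δ1: clk:0→1
  Δ2: s3:1→0
  Δ3: s6:1→0
  (3Δ to stable)
t=13 Δ0: s7=1 s0=1 s1=0 s5=0 s6=0 s3=0 s8=1 s2=0 s10=1 clk=1 s4=0
  Δ1: clk:1→0
  (1Δ to stable)
t=14 Δ0: s7=1 s0=1 s1=0 s5=0 s6=0 s3=0 s8=1 s2=0 s10=1 clk=0 s4=0
  Δ1: clk:0→1
  Δ2: s3:0→1
  Δ3: s6:0→1
  (3Δ to stable)
t=15 Δ0: s7=1 s0=1 s1=0 s5=0 s6=1 s3=1 s8=1 s2=0 s10=1 clk=1 s4=0
  Δ1: clk:1→0
  (1Δ to stable)
t=16 Δ0: s7=1 s0=1 s1=0 s5=0 s6=1 s3=1 s8=1 s2=0 s10=1 clk=0 s4=0
  Δ1: clk:0→1
  Δ2: s3:1→0
  Δ3: s6:1→0
  (3Δ to stable)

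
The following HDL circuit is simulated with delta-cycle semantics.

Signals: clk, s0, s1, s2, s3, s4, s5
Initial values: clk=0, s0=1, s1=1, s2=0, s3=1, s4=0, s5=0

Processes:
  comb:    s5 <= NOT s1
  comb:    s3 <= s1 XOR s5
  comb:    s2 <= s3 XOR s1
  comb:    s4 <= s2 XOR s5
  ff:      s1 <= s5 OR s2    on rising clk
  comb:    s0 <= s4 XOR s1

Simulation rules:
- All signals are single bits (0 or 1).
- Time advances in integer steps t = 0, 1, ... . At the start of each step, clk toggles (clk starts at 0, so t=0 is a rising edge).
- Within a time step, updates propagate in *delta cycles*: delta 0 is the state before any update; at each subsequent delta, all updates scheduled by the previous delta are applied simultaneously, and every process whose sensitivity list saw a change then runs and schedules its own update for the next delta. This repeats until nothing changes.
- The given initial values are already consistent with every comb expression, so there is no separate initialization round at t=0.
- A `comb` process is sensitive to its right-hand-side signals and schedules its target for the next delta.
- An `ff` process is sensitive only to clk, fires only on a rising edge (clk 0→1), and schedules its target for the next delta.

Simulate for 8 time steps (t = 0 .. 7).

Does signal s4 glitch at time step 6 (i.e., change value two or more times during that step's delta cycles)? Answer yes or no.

[bits: clk,s2,s5,s1,s4,s3,s0]
t=0: Δ0=0001011 Δ1=1001011 Δ2=1000011 Δ3=1110000 Δ4=1010010 Δ5=1110110 Δ6=1110011 Δ7=1110010 | 7Δ
t=1: Δ0=1110010 Δ1=0110010 | 1Δ
t=2: Δ0=0110010 Δ1=1110010 Δ2=1111010 Δ3=1001001 Δ4=1101011 Δ5=1001111 Δ6=1001010 Δ7=1001011 | 7Δ
t=3: Δ0=1001011 Δ1=0001011 | 1Δ
t=4: Δ0=0001011 Δ1=1001011 Δ2=1000011 Δ3=1110000 Δ4=1010010 Δ5=1110110 Δ6=1110011 Δ7=1110010 | 7Δ
t=5: Δ0=1110010 Δ1=0110010 | 1Δ
t=6: Δ0=0110010 Δ1=1110010 Δ2=1111010 Δ3=1001001 Δ4=1101011 Δ5=1001111 Δ6=1001010 Δ7=1001011 | 7Δ
t=7: Δ0=1001011 Δ1=0001011 | 1Δ

yes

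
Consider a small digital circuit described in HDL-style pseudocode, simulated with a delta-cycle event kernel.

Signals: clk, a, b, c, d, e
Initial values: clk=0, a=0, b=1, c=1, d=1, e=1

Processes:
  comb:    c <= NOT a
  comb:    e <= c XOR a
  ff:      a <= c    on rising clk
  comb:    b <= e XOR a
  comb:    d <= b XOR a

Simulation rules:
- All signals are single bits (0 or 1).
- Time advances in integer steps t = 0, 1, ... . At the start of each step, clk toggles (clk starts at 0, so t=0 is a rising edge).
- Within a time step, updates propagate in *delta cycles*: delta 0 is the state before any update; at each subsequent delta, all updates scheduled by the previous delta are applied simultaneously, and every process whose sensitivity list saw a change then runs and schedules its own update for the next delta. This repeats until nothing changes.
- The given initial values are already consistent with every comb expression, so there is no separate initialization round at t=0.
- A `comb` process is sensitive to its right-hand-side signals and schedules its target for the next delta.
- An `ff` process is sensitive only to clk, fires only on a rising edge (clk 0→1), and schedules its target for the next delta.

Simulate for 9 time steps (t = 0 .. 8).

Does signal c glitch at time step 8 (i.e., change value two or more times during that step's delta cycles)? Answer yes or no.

t0.Δ0 c=1 e=1 b=1 d=1 clk=0 a=0
t0.Δ1 c=1 e=1 b=1 d=1 clk=1 a=0
t0.Δ2 c=1 e=1 b=1 d=1 clk=1 a=1
t0.Δ3 c=0 e=0 b=0 d=0 clk=1 a=1
t0.Δ4 c=0 e=1 b=1 d=1 clk=1 a=1
t0.Δ5 c=0 e=1 b=0 d=0 clk=1 a=1
t0.Δ6 c=0 e=1 b=0 d=1 clk=1 a=1
t1.Δ0 c=0 e=1 b=0 d=1 clk=1 a=1
t1.Δ1 c=0 e=1 b=0 d=1 clk=0 a=1
t2.Δ0 c=0 e=1 b=0 d=1 clk=0 a=1
t2.Δ1 c=0 e=1 b=0 d=1 clk=1 a=1
t2.Δ2 c=0 e=1 b=0 d=1 clk=1 a=0
t2.Δ3 c=1 e=0 b=1 d=0 clk=1 a=0
t2.Δ4 c=1 e=1 b=0 d=1 clk=1 a=0
t2.Δ5 c=1 e=1 b=1 d=0 clk=1 a=0
t2.Δ6 c=1 e=1 b=1 d=1 clk=1 a=0
t3.Δ0 c=1 e=1 b=1 d=1 clk=1 a=0
t3.Δ1 c=1 e=1 b=1 d=1 clk=0 a=0
t4.Δ0 c=1 e=1 b=1 d=1 clk=0 a=0
t4.Δ1 c=1 e=1 b=1 d=1 clk=1 a=0
t4.Δ2 c=1 e=1 b=1 d=1 clk=1 a=1
t4.Δ3 c=0 e=0 b=0 d=0 clk=1 a=1
t4.Δ4 c=0 e=1 b=1 d=1 clk=1 a=1
t4.Δ5 c=0 e=1 b=0 d=0 clk=1 a=1
t4.Δ6 c=0 e=1 b=0 d=1 clk=1 a=1
t5.Δ0 c=0 e=1 b=0 d=1 clk=1 a=1
t5.Δ1 c=0 e=1 b=0 d=1 clk=0 a=1
t6.Δ0 c=0 e=1 b=0 d=1 clk=0 a=1
t6.Δ1 c=0 e=1 b=0 d=1 clk=1 a=1
t6.Δ2 c=0 e=1 b=0 d=1 clk=1 a=0
t6.Δ3 c=1 e=0 b=1 d=0 clk=1 a=0
t6.Δ4 c=1 e=1 b=0 d=1 clk=1 a=0
t6.Δ5 c=1 e=1 b=1 d=0 clk=1 a=0
t6.Δ6 c=1 e=1 b=1 d=1 clk=1 a=0
t7.Δ0 c=1 e=1 b=1 d=1 clk=1 a=0
t7.Δ1 c=1 e=1 b=1 d=1 clk=0 a=0
t8.Δ0 c=1 e=1 b=1 d=1 clk=0 a=0
t8.Δ1 c=1 e=1 b=1 d=1 clk=1 a=0
t8.Δ2 c=1 e=1 b=1 d=1 clk=1 a=1
t8.Δ3 c=0 e=0 b=0 d=0 clk=1 a=1
t8.Δ4 c=0 e=1 b=1 d=1 clk=1 a=1
t8.Δ5 c=0 e=1 b=0 d=0 clk=1 a=1
t8.Δ6 c=0 e=1 b=0 d=1 clk=1 a=1

no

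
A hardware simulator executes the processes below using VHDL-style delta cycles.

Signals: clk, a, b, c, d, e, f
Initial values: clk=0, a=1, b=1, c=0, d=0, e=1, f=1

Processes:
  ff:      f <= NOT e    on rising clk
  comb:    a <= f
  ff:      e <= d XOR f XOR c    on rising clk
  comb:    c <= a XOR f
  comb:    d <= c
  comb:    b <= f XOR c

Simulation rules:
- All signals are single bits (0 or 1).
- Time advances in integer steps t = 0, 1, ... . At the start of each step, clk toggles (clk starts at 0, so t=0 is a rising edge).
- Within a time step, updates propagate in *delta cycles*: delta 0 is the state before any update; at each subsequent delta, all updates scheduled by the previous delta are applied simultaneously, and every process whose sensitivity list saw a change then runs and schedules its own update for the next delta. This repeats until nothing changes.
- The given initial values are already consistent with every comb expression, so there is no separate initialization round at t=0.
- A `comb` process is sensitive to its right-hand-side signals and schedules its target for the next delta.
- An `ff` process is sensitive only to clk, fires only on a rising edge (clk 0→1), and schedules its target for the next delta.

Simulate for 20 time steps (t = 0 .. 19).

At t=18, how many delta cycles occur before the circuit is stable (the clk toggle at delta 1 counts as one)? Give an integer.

[bits: b,d,e,a,clk,f,c]
t=0: Δ0=1011010 Δ1=1011110 Δ2=1011100 Δ3=0010101 Δ4=1110100 Δ5=0010100 | 5Δ
t=1: Δ0=0010100 Δ1=0010000 | 1Δ
t=2: Δ0=0010000 Δ1=0010100 Δ2=0000100 | 2Δ
t=3: Δ0=0000100 Δ1=0000000 | 1Δ
t=4: Δ0=0000000 Δ1=0000100 Δ2=0000110 Δ3=1001111 Δ4=0101110 Δ5=1001110 | 5Δ
t=5: Δ0=1001110 Δ1=1001010 | 1Δ
t=6: Δ0=1001010 Δ1=1001110 Δ2=1011110 | 2Δ
t=7: Δ0=1011110 Δ1=1011010 | 1Δ
t=8: Δ0=1011010 Δ1=1011110 Δ2=1011100 Δ3=0010101 Δ4=1110100 Δ5=0010100 | 5Δ
t=9: Δ0=0010100 Δ1=0010000 | 1Δ
t=10: Δ0=0010000 Δ1=0010100 Δ2=0000100 | 2Δ
t=11: Δ0=0000100 Δ1=0000000 | 1Δ
t=12: Δ0=0000000 Δ1=0000100 Δ2=0000110 Δ3=1001111 Δ4=0101110 Δ5=1001110 | 5Δ
t=13: Δ0=1001110 Δ1=1001010 | 1Δ
t=14: Δ0=1001010 Δ1=1001110 Δ2=1011110 | 2Δ
t=15: Δ0=1011110 Δ1=1011010 | 1Δ
t=16: Δ0=1011010 Δ1=1011110 Δ2=1011100 Δ3=0010101 Δ4=1110100 Δ5=0010100 | 5Δ
t=17: Δ0=0010100 Δ1=0010000 | 1Δ
t=18: Δ0=0010000 Δ1=0010100 Δ2=0000100 | 2Δ
t=19: Δ0=0000100 Δ1=0000000 | 1Δ

2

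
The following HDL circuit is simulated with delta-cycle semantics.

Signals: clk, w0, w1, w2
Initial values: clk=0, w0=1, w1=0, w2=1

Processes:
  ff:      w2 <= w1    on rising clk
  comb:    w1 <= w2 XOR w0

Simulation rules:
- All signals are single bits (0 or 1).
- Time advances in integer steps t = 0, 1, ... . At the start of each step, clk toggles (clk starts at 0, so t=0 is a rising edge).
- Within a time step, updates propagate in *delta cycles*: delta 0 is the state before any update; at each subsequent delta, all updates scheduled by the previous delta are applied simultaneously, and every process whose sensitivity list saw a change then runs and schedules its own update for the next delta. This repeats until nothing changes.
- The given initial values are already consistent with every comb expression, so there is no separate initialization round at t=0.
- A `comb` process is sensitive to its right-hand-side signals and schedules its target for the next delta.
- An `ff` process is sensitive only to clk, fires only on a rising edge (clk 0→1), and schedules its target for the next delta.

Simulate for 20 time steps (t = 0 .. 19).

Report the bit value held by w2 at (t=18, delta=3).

[bits: w1,clk,w0,w2]
t=0: Δ0=0011 Δ1=0111 Δ2=0110 Δ3=1110 | 3Δ
t=1: Δ0=1110 Δ1=1010 | 1Δ
t=2: Δ0=1010 Δ1=1110 Δ2=1111 Δ3=0111 | 3Δ
t=3: Δ0=0111 Δ1=0011 | 1Δ
t=4: Δ0=0011 Δ1=0111 Δ2=0110 Δ3=1110 | 3Δ
t=5: Δ0=1110 Δ1=1010 | 1Δ
t=6: Δ0=1010 Δ1=1110 Δ2=1111 Δ3=0111 | 3Δ
t=7: Δ0=0111 Δ1=0011 | 1Δ
t=8: Δ0=0011 Δ1=0111 Δ2=0110 Δ3=1110 | 3Δ
t=9: Δ0=1110 Δ1=1010 | 1Δ
t=10: Δ0=1010 Δ1=1110 Δ2=1111 Δ3=0111 | 3Δ
t=11: Δ0=0111 Δ1=0011 | 1Δ
t=12: Δ0=0011 Δ1=0111 Δ2=0110 Δ3=1110 | 3Δ
t=13: Δ0=1110 Δ1=1010 | 1Δ
t=14: Δ0=1010 Δ1=1110 Δ2=1111 Δ3=0111 | 3Δ
t=15: Δ0=0111 Δ1=0011 | 1Δ
t=16: Δ0=0011 Δ1=0111 Δ2=0110 Δ3=1110 | 3Δ
t=17: Δ0=1110 Δ1=1010 | 1Δ
t=18: Δ0=1010 Δ1=1110 Δ2=1111 Δ3=0111 | 3Δ
t=19: Δ0=0111 Δ1=0011 | 1Δ

1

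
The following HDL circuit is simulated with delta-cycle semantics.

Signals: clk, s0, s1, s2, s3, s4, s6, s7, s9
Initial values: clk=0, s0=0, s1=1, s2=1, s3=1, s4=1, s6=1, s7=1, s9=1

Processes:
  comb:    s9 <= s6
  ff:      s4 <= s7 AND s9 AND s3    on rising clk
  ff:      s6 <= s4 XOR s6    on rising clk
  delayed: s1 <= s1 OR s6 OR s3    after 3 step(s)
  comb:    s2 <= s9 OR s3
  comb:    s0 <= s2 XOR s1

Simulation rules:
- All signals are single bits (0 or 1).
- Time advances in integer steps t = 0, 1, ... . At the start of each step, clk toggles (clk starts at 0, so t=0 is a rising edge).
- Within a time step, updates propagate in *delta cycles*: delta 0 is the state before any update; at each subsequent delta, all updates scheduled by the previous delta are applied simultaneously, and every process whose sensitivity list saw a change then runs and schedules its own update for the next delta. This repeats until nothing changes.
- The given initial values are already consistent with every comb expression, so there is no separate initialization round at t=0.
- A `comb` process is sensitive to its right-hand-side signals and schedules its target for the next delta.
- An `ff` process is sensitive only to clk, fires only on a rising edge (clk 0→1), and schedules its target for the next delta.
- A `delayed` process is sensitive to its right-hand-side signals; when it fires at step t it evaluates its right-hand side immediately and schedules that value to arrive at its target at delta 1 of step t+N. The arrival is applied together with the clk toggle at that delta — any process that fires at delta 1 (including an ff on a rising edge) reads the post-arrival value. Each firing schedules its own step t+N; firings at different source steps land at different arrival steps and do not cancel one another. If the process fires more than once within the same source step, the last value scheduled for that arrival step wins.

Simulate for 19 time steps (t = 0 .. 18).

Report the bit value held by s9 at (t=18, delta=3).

0

t=0 Δ0: clk=0 s1=1 s4=1 s6=1 s3=1 s2=1 s7=1 s0=0 s9=1
  Δ1: clk:0→1
  Δ2: s6:1→0
  Δ3: s9:1→0
  (3Δ to stable)
t=1 Δ0: clk=1 s1=1 s4=1 s6=0 s3=1 s2=1 s7=1 s0=0 s9=0
  Δ1: clk:1→0
  (1Δ to stable)
t=2 Δ0: clk=0 s1=1 s4=1 s6=0 s3=1 s2=1 s7=1 s0=0 s9=0
  Δ1: clk:0→1
  Δ2: s4:1→0, s6:0→1
  Δ3: s9:0→1
  (3Δ to stable)
t=3 Δ0: clk=1 s1=1 s4=0 s6=1 s3=1 s2=1 s7=1 s0=0 s9=1
  Δ1: clk:1→0
  (1Δ to stable)
t=4 Δ0: clk=0 s1=1 s4=0 s6=1 s3=1 s2=1 s7=1 s0=0 s9=1
  Δ1: clk:0→1
  Δ2: s4:0→1
  (2Δ to stable)
t=5 Δ0: clk=1 s1=1 s4=1 s6=1 s3=1 s2=1 s7=1 s0=0 s9=1
  Δ1: clk:1→0
  (1Δ to stable)
t=6 Δ0: clk=0 s1=1 s4=1 s6=1 s3=1 s2=1 s7=1 s0=0 s9=1
  Δ1: clk:0→1
  Δ2: s6:1→0
  Δ3: s9:1→0
  (3Δ to stable)
t=7 Δ0: clk=1 s1=1 s4=1 s6=0 s3=1 s2=1 s7=1 s0=0 s9=0
  Δ1: clk:1→0
  (1Δ to stable)
t=8 Δ0: clk=0 s1=1 s4=1 s6=0 s3=1 s2=1 s7=1 s0=0 s9=0
  Δ1: clk:0→1
  Δ2: s4:1→0, s6:0→1
  Δ3: s9:0→1
  (3Δ to stable)
t=9 Δ0: clk=1 s1=1 s4=0 s6=1 s3=1 s2=1 s7=1 s0=0 s9=1
  Δ1: clk:1→0
  (1Δ to stable)
t=10 Δ0: clk=0 s1=1 s4=0 s6=1 s3=1 s2=1 s7=1 s0=0 s9=1
  Δ1: clk:0→1
  Δ2: s4:0→1
  (2Δ to stable)
t=11 Δ0: clk=1 s1=1 s4=1 s6=1 s3=1 s2=1 s7=1 s0=0 s9=1
  Δ1: clk:1→0
  (1Δ to stable)
t=12 Δ0: clk=0 s1=1 s4=1 s6=1 s3=1 s2=1 s7=1 s0=0 s9=1
  Δ1: clk:0→1
  Δ2: s6:1→0
  Δ3: s9:1→0
  (3Δ to stable)
t=13 Δ0: clk=1 s1=1 s4=1 s6=0 s3=1 s2=1 s7=1 s0=0 s9=0
  Δ1: clk:1→0
  (1Δ to stable)
t=14 Δ0: clk=0 s1=1 s4=1 s6=0 s3=1 s2=1 s7=1 s0=0 s9=0
  Δ1: clk:0→1
  Δ2: s4:1→0, s6:0→1
  Δ3: s9:0→1
  (3Δ to stable)
t=15 Δ0: clk=1 s1=1 s4=0 s6=1 s3=1 s2=1 s7=1 s0=0 s9=1
  Δ1: clk:1→0
  (1Δ to stable)
t=16 Δ0: clk=0 s1=1 s4=0 s6=1 s3=1 s2=1 s7=1 s0=0 s9=1
  Δ1: clk:0→1
  Δ2: s4:0→1
  (2Δ to stable)
t=17 Δ0: clk=1 s1=1 s4=1 s6=1 s3=1 s2=1 s7=1 s0=0 s9=1
  Δ1: clk:1→0
  (1Δ to stable)
t=18 Δ0: clk=0 s1=1 s4=1 s6=1 s3=1 s2=1 s7=1 s0=0 s9=1
  Δ1: clk:0→1
  Δ2: s6:1→0
  Δ3: s9:1→0
  (3Δ to stable)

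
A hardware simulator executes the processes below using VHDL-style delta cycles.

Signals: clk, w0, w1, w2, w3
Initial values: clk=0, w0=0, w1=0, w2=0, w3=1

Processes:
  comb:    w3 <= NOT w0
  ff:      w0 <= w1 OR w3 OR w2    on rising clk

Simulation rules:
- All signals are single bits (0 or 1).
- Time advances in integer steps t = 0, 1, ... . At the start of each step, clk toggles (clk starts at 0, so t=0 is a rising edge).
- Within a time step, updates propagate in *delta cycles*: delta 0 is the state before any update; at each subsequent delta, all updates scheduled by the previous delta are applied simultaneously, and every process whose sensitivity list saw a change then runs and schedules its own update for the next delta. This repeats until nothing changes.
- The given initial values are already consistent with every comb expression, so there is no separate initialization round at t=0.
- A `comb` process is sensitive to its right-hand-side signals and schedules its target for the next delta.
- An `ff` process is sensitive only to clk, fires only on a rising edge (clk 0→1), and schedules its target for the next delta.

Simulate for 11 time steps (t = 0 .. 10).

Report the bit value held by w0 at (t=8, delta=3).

1

t=0 Δ0: w2=0 w0=0 clk=0 w3=1 w1=0
  Δ1: clk:0→1
  Δ2: w0:0→1
  Δ3: w3:1→0
  (3Δ to stable)
t=1 Δ0: w2=0 w0=1 clk=1 w3=0 w1=0
  Δ1: clk:1→0
  (1Δ to stable)
t=2 Δ0: w2=0 w0=1 clk=0 w3=0 w1=0
  Δ1: clk:0→1
  Δ2: w0:1→0
  Δ3: w3:0→1
  (3Δ to stable)
t=3 Δ0: w2=0 w0=0 clk=1 w3=1 w1=0
  Δ1: clk:1→0
  (1Δ to stable)
t=4 Δ0: w2=0 w0=0 clk=0 w3=1 w1=0
  Δ1: clk:0→1
  Δ2: w0:0→1
  Δ3: w3:1→0
  (3Δ to stable)
t=5 Δ0: w2=0 w0=1 clk=1 w3=0 w1=0
  Δ1: clk:1→0
  (1Δ to stable)
t=6 Δ0: w2=0 w0=1 clk=0 w3=0 w1=0
  Δ1: clk:0→1
  Δ2: w0:1→0
  Δ3: w3:0→1
  (3Δ to stable)
t=7 Δ0: w2=0 w0=0 clk=1 w3=1 w1=0
  Δ1: clk:1→0
  (1Δ to stable)
t=8 Δ0: w2=0 w0=0 clk=0 w3=1 w1=0
  Δ1: clk:0→1
  Δ2: w0:0→1
  Δ3: w3:1→0
  (3Δ to stable)
t=9 Δ0: w2=0 w0=1 clk=1 w3=0 w1=0
  Δ1: clk:1→0
  (1Δ to stable)
t=10 Δ0: w2=0 w0=1 clk=0 w3=0 w1=0
  Δ1: clk:0→1
  Δ2: w0:1→0
  Δ3: w3:0→1
  (3Δ to stable)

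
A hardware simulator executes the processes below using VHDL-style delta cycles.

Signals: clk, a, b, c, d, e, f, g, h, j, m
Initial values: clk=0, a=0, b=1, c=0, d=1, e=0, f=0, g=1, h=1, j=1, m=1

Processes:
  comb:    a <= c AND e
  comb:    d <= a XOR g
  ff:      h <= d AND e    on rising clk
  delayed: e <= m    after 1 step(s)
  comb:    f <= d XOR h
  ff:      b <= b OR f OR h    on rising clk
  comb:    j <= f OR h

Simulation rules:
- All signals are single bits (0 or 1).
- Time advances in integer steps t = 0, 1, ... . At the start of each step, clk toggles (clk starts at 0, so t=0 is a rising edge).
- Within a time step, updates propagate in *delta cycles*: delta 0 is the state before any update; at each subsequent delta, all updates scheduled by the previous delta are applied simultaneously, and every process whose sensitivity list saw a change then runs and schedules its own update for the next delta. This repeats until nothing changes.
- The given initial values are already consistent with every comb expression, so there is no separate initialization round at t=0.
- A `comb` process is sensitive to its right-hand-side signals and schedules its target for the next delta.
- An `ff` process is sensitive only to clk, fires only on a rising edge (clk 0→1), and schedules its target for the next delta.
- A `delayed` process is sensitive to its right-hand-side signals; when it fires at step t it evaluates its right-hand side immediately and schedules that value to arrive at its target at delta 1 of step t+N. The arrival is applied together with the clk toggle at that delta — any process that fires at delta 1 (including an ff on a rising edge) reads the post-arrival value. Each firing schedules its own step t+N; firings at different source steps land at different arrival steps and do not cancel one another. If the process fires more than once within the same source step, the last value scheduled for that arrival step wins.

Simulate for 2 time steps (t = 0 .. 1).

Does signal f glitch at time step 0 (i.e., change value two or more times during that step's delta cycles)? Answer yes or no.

t=0 Δ0: clk=0 c=0 j=1 m=1 d=1 b=1 a=0 f=0 h=1 g=1 e=0
  Δ1: clk:0→1
  Δ2: h:1→0
  Δ3: j:1→0, f:0→1
  Δ4: j:0→1
  (4Δ to stable)
t=1 Δ0: clk=1 c=0 j=1 m=1 d=1 b=1 a=0 f=1 h=0 g=1 e=0
  Δ1: clk:1→0
  (1Δ to stable)

no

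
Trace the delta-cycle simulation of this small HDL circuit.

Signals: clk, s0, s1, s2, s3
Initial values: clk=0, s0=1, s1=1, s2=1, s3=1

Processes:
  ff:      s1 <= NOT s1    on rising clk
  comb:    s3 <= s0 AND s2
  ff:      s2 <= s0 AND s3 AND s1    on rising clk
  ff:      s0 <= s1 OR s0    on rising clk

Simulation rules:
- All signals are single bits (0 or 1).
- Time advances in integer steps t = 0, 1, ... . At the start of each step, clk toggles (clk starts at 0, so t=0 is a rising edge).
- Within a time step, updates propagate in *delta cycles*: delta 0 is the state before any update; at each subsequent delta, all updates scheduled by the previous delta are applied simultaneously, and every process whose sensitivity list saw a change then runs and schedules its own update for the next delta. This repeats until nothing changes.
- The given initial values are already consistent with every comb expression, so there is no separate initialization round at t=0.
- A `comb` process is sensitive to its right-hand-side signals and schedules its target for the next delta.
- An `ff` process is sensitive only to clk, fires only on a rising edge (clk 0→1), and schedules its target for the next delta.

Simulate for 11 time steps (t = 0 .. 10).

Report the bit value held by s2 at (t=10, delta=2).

0

[bits: s1,s2,s3,clk,s0]
t=0: Δ0=11101 Δ1=11111 Δ2=01111 | 2Δ
t=1: Δ0=01111 Δ1=01101 | 1Δ
t=2: Δ0=01101 Δ1=01111 Δ2=10111 Δ3=10011 | 3Δ
t=3: Δ0=10011 Δ1=10001 | 1Δ
t=4: Δ0=10001 Δ1=10011 Δ2=00011 | 2Δ
t=5: Δ0=00011 Δ1=00001 | 1Δ
t=6: Δ0=00001 Δ1=00011 Δ2=10011 | 2Δ
t=7: Δ0=10011 Δ1=10001 | 1Δ
t=8: Δ0=10001 Δ1=10011 Δ2=00011 | 2Δ
t=9: Δ0=00011 Δ1=00001 | 1Δ
t=10: Δ0=00001 Δ1=00011 Δ2=10011 | 2Δ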